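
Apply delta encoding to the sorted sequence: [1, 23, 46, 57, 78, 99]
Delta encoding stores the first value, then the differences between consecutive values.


First value: 1
Deltas:
  23 - 1 = 22
  46 - 23 = 23
  57 - 46 = 11
  78 - 57 = 21
  99 - 78 = 21


Delta encoded: [1, 22, 23, 11, 21, 21]


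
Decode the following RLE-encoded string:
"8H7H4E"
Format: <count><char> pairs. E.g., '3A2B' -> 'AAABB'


Expanding each <count><char> pair:
  8H -> 'HHHHHHHH'
  7H -> 'HHHHHHH'
  4E -> 'EEEE'

Decoded = HHHHHHHHHHHHHHHEEEE


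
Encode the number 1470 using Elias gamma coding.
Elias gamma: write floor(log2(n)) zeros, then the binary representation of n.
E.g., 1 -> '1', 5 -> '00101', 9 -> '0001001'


num_bits = floor(log2(1470)) + 1 = 11
leading_zeros = num_bits - 1 = 10
binary(1470) = 10110111110

Elias gamma(1470) = '0000000000' + '10110111110' = 000000000010110111110 (21 bits)


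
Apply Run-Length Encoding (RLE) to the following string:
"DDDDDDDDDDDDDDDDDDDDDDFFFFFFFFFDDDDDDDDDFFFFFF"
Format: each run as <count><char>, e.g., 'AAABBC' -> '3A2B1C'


Scanning runs left to right:
  i=0: run of 'D' x 22 -> '22D'
  i=22: run of 'F' x 9 -> '9F'
  i=31: run of 'D' x 9 -> '9D'
  i=40: run of 'F' x 6 -> '6F'

RLE = 22D9F9D6F


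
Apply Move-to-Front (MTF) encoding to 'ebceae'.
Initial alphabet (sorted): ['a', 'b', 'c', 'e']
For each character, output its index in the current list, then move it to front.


MTF encoding:
'e': index 3 in ['a', 'b', 'c', 'e'] -> ['e', 'a', 'b', 'c']
'b': index 2 in ['e', 'a', 'b', 'c'] -> ['b', 'e', 'a', 'c']
'c': index 3 in ['b', 'e', 'a', 'c'] -> ['c', 'b', 'e', 'a']
'e': index 2 in ['c', 'b', 'e', 'a'] -> ['e', 'c', 'b', 'a']
'a': index 3 in ['e', 'c', 'b', 'a'] -> ['a', 'e', 'c', 'b']
'e': index 1 in ['a', 'e', 'c', 'b'] -> ['e', 'a', 'c', 'b']


Output: [3, 2, 3, 2, 3, 1]


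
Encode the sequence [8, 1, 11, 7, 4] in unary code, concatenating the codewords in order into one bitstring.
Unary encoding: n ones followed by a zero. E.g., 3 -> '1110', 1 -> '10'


Encode each number as n ones followed by a terminating 0:
  8 -> 111111110 (9 bits)
  1 -> 10 (2 bits)
  11 -> 111111111110 (12 bits)
  7 -> 11111110 (8 bits)
  4 -> 11110 (5 bits)
Total length = 9 + 2 + 12 + 8 + 5 = 36 bits.

Unary([8, 1, 11, 7, 4]) = 111111110101111111111101111111011110 (36 bits)


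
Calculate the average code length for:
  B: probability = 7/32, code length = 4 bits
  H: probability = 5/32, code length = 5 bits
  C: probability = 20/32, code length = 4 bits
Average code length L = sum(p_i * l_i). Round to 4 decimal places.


Weighted contributions p_i * l_i:
  B: (7/32) * 4 = 28/32
  H: (5/32) * 5 = 25/32
  C: (20/32) * 4 = 80/32
Sum = (28 + 25 + 80)/32 = 133/32

L = 133/32 = 4.1563 bits/symbol


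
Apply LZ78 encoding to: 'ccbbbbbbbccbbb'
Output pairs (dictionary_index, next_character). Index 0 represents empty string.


LZ78 encoding steps:
Dictionary: {0: ''}
Step 1: w='' (idx 0), next='c' -> output (0, 'c'), add 'c' as idx 1
Step 2: w='c' (idx 1), next='b' -> output (1, 'b'), add 'cb' as idx 2
Step 3: w='' (idx 0), next='b' -> output (0, 'b'), add 'b' as idx 3
Step 4: w='b' (idx 3), next='b' -> output (3, 'b'), add 'bb' as idx 4
Step 5: w='bb' (idx 4), next='b' -> output (4, 'b'), add 'bbb' as idx 5
Step 6: w='c' (idx 1), next='c' -> output (1, 'c'), add 'cc' as idx 6
Step 7: w='bbb' (idx 5), end of input -> output (5, '')


Encoded: [(0, 'c'), (1, 'b'), (0, 'b'), (3, 'b'), (4, 'b'), (1, 'c'), (5, '')]


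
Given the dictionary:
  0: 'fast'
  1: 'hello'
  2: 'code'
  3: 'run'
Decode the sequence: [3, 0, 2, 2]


Look up each index in the dictionary:
  3 -> 'run'
  0 -> 'fast'
  2 -> 'code'
  2 -> 'code'

Decoded: "run fast code code"


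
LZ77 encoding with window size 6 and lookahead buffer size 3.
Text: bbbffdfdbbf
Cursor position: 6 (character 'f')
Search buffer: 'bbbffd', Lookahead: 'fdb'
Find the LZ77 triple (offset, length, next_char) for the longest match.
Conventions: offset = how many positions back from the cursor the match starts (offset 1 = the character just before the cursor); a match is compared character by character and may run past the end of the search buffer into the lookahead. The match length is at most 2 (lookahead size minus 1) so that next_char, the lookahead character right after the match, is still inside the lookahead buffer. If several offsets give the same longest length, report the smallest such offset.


Try each offset into the search buffer:
  offset=1 (pos 5, char 'd'): match length 0
  offset=2 (pos 4, char 'f'): match length 2
  offset=3 (pos 3, char 'f'): match length 1
  offset=4 (pos 2, char 'b'): match length 0
  offset=5 (pos 1, char 'b'): match length 0
  offset=6 (pos 0, char 'b'): match length 0
Longest match has length 2 at offset 2.
next_char = character at position 6 + 2 = 8 -> 'b'

Best match: offset=2, length=2 (matching 'fd' starting at position 4)
LZ77 triple: (2, 2, 'b')


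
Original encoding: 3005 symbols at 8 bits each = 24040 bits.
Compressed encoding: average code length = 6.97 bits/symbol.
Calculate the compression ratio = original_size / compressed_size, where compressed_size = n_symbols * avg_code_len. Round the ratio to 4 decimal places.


original_size = n_symbols * orig_bits = 3005 * 8 = 24040 bits
compressed_size = n_symbols * avg_code_len = 3005 * 6.97 = 20944.85 bits
ratio = original_size / compressed_size = 24040 / 20944.85 = 1.1478

Compression ratio = 1.1478


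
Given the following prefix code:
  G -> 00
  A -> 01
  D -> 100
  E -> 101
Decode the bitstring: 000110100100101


Decoding step by step:
Bits 00 -> G
Bits 01 -> A
Bits 101 -> E
Bits 00 -> G
Bits 100 -> D
Bits 101 -> E


Decoded message: GAEGDE


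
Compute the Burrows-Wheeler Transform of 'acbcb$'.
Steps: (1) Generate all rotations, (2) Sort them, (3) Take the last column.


Rotations (sorted):
  0: $acbcb -> last char: b
  1: acbcb$ -> last char: $
  2: b$acbc -> last char: c
  3: bcb$ac -> last char: c
  4: cb$acb -> last char: b
  5: cbcb$a -> last char: a


BWT = b$ccba


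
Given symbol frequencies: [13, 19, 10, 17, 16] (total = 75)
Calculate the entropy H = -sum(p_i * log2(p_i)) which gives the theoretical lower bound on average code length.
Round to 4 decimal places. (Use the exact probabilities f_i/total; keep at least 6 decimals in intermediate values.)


Per-symbol terms -p_i * log2(p_i) with p_i = f_i/75:
  p = 13/75 = 0.173333: log2(p) = -2.528379, -p*log2(p) = 0.438252
  p = 19/75 = 0.253333: log2(p) = -1.980891, -p*log2(p) = 0.501826
  p = 10/75 = 0.133333: log2(p) = -2.906891, -p*log2(p) = 0.387585
  p = 17/75 = 0.226667: log2(p) = -2.141356, -p*log2(p) = 0.485374
  p = 16/75 = 0.213333: log2(p) = -2.228819, -p*log2(p) = 0.475481
H = 0.438252 + 0.501826 + 0.387585 + 0.485374 + 0.475481 = 2.288518

H = 2.2885 bits/symbol


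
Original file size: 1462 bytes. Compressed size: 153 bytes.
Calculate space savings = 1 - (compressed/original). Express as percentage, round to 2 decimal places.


ratio = compressed/original = 153/1462 = 0.104651
savings = 1 - ratio = 1 - 0.104651 = 0.895349
as a percentage: 0.895349 * 100 = 89.53%

Space savings = 1 - 153/1462 = 89.53%


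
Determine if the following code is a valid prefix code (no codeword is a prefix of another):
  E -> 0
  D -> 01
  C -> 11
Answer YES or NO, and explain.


Checking each pair (does one codeword prefix another?):
  E='0' vs D='01': prefix -- VIOLATION

NO -- this is NOT a valid prefix code. E (0) is a prefix of D (01).


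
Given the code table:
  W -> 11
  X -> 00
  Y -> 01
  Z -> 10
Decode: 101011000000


Decoding:
10 -> Z
10 -> Z
11 -> W
00 -> X
00 -> X
00 -> X


Result: ZZWXXX


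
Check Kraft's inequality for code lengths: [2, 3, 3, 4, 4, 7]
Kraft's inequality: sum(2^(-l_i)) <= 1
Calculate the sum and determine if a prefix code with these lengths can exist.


Sum = 2^(-2) + 2^(-3) + 2^(-3) + 2^(-4) + 2^(-4) + 2^(-7)
    = 0.25 + 0.125 + 0.125 + 0.0625 + 0.0625 + 0.0078125
    = 81/128 = 0.6328125
Since 0.6328125 <= 1, Kraft's inequality IS satisfied.
A prefix code with these lengths CAN exist.

Kraft sum = 0.6328125. Satisfied.


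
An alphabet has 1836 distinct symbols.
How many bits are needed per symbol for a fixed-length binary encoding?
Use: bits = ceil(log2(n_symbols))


log2(1836) = 10.8424
Bracket: 2^10 = 1024 < 1836 <= 2^11 = 2048
So ceil(log2(1836)) = 11

bits = ceil(log2(1836)) = ceil(10.8424) = 11 bits


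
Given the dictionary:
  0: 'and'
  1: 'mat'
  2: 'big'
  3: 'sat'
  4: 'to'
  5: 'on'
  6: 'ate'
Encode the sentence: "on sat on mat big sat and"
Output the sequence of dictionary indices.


Look up each word in the dictionary:
  'on' -> 5
  'sat' -> 3
  'on' -> 5
  'mat' -> 1
  'big' -> 2
  'sat' -> 3
  'and' -> 0

Encoded: [5, 3, 5, 1, 2, 3, 0]


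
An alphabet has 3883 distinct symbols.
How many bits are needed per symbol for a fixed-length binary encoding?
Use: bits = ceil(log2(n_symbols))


log2(3883) = 11.923
Bracket: 2^11 = 2048 < 3883 <= 2^12 = 4096
So ceil(log2(3883)) = 12

bits = ceil(log2(3883)) = ceil(11.923) = 12 bits


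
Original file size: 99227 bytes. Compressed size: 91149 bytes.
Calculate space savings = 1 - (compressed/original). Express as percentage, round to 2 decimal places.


ratio = compressed/original = 91149/99227 = 0.918591
savings = 1 - ratio = 1 - 0.918591 = 0.081409
as a percentage: 0.081409 * 100 = 8.14%

Space savings = 1 - 91149/99227 = 8.14%


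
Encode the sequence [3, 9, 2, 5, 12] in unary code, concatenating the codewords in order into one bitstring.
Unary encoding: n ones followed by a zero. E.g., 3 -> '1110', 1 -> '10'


Encode each number as n ones followed by a terminating 0:
  3 -> 1110 (4 bits)
  9 -> 1111111110 (10 bits)
  2 -> 110 (3 bits)
  5 -> 111110 (6 bits)
  12 -> 1111111111110 (13 bits)
Total length = 4 + 10 + 3 + 6 + 13 = 36 bits.

Unary([3, 9, 2, 5, 12]) = 111011111111101101111101111111111110 (36 bits)


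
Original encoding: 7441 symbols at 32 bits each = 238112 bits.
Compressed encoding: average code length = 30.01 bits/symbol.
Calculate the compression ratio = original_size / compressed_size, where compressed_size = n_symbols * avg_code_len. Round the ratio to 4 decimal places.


original_size = n_symbols * orig_bits = 7441 * 32 = 238112 bits
compressed_size = n_symbols * avg_code_len = 7441 * 30.01 = 223304.41 bits
ratio = original_size / compressed_size = 238112 / 223304.41 = 1.0663

Compression ratio = 1.0663


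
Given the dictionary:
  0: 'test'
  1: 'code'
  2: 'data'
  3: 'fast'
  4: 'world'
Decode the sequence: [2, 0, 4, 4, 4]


Look up each index in the dictionary:
  2 -> 'data'
  0 -> 'test'
  4 -> 'world'
  4 -> 'world'
  4 -> 'world'

Decoded: "data test world world world"


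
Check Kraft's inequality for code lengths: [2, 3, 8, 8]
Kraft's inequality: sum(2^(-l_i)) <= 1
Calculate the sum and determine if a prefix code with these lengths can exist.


Sum = 2^(-2) + 2^(-3) + 2^(-8) + 2^(-8)
    = 0.25 + 0.125 + 0.00390625 + 0.00390625
    = 98/256 = 0.3828125
Since 0.3828125 <= 1, Kraft's inequality IS satisfied.
A prefix code with these lengths CAN exist.

Kraft sum = 0.3828125. Satisfied.


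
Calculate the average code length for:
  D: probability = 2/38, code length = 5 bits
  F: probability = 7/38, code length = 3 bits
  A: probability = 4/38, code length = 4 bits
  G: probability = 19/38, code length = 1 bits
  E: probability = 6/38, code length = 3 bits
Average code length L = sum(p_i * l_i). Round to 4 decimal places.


Weighted contributions p_i * l_i:
  D: (2/38) * 5 = 10/38
  F: (7/38) * 3 = 21/38
  A: (4/38) * 4 = 16/38
  G: (19/38) * 1 = 19/38
  E: (6/38) * 3 = 18/38
Sum = (10 + 21 + 16 + 19 + 18)/38 = 84/38

L = 84/38 = 2.2105 bits/symbol


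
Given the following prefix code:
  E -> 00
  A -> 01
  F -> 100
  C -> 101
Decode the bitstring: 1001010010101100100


Decoding step by step:
Bits 100 -> F
Bits 101 -> C
Bits 00 -> E
Bits 101 -> C
Bits 01 -> A
Bits 100 -> F
Bits 100 -> F


Decoded message: FCECAFF


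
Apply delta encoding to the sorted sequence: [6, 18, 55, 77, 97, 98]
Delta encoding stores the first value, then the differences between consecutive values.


First value: 6
Deltas:
  18 - 6 = 12
  55 - 18 = 37
  77 - 55 = 22
  97 - 77 = 20
  98 - 97 = 1


Delta encoded: [6, 12, 37, 22, 20, 1]


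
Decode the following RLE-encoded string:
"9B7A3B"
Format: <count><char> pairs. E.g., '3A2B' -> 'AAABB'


Expanding each <count><char> pair:
  9B -> 'BBBBBBBBB'
  7A -> 'AAAAAAA'
  3B -> 'BBB'

Decoded = BBBBBBBBBAAAAAAABBB


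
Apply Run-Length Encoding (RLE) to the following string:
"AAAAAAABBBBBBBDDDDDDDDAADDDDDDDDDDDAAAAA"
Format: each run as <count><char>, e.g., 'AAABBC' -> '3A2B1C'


Scanning runs left to right:
  i=0: run of 'A' x 7 -> '7A'
  i=7: run of 'B' x 7 -> '7B'
  i=14: run of 'D' x 8 -> '8D'
  i=22: run of 'A' x 2 -> '2A'
  i=24: run of 'D' x 11 -> '11D'
  i=35: run of 'A' x 5 -> '5A'

RLE = 7A7B8D2A11D5A


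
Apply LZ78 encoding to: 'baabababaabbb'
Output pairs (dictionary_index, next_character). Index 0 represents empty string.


LZ78 encoding steps:
Dictionary: {0: ''}
Step 1: w='' (idx 0), next='b' -> output (0, 'b'), add 'b' as idx 1
Step 2: w='' (idx 0), next='a' -> output (0, 'a'), add 'a' as idx 2
Step 3: w='a' (idx 2), next='b' -> output (2, 'b'), add 'ab' as idx 3
Step 4: w='ab' (idx 3), next='a' -> output (3, 'a'), add 'aba' as idx 4
Step 5: w='b' (idx 1), next='a' -> output (1, 'a'), add 'ba' as idx 5
Step 6: w='ab' (idx 3), next='b' -> output (3, 'b'), add 'abb' as idx 6
Step 7: w='b' (idx 1), end of input -> output (1, '')


Encoded: [(0, 'b'), (0, 'a'), (2, 'b'), (3, 'a'), (1, 'a'), (3, 'b'), (1, '')]


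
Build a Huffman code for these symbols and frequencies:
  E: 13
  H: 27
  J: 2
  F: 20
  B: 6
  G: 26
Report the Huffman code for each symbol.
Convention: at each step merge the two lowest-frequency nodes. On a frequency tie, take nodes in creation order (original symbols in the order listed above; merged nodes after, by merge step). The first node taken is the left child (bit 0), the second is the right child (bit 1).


Huffman tree construction:
Step 1: Merge J(2) + B(6) = 8
Step 2: Merge (J+B)(8) + E(13) = 21
Step 3: Merge F(20) + ((J+B)+E)(21) = 41
Step 4: Merge G(26) + H(27) = 53
Step 5: Merge (F+((J+B)+E))(41) + (G+H)(53) = 94
Read each symbol's code off the tree from the root (left child = 0, right child = 1).

Codes:
  E: 011 (length 3)
  H: 11 (length 2)
  J: 0100 (length 4)
  F: 00 (length 2)
  B: 0101 (length 4)
  G: 10 (length 2)
Average code length: 217/94 = 2.3085 bits/symbol


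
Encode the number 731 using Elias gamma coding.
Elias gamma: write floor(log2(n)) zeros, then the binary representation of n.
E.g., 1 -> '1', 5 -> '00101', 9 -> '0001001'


num_bits = floor(log2(731)) + 1 = 10
leading_zeros = num_bits - 1 = 9
binary(731) = 1011011011

Elias gamma(731) = '000000000' + '1011011011' = 0000000001011011011 (19 bits)


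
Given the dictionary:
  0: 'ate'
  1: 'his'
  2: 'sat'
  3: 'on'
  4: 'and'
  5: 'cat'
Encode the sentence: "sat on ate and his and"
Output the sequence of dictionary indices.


Look up each word in the dictionary:
  'sat' -> 2
  'on' -> 3
  'ate' -> 0
  'and' -> 4
  'his' -> 1
  'and' -> 4

Encoded: [2, 3, 0, 4, 1, 4]


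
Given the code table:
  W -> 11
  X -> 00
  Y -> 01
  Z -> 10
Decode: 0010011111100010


Decoding:
00 -> X
10 -> Z
01 -> Y
11 -> W
11 -> W
10 -> Z
00 -> X
10 -> Z


Result: XZYWWZXZ


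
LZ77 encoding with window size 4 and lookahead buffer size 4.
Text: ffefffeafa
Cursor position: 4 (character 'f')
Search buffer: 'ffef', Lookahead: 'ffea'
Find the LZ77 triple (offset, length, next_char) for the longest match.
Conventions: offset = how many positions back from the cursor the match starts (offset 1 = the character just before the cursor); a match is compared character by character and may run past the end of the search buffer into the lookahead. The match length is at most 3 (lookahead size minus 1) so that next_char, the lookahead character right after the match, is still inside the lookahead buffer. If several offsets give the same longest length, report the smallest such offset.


Try each offset into the search buffer:
  offset=1 (pos 3, char 'f'): match length 2
  offset=2 (pos 2, char 'e'): match length 0
  offset=3 (pos 1, char 'f'): match length 1
  offset=4 (pos 0, char 'f'): match length 3
Longest match has length 3 at offset 4.
next_char = character at position 4 + 3 = 7 -> 'a'

Best match: offset=4, length=3 (matching 'ffe' starting at position 0)
LZ77 triple: (4, 3, 'a')


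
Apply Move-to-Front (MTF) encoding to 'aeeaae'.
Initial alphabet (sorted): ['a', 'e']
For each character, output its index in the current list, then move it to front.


MTF encoding:
'a': index 0 in ['a', 'e'] -> ['a', 'e']
'e': index 1 in ['a', 'e'] -> ['e', 'a']
'e': index 0 in ['e', 'a'] -> ['e', 'a']
'a': index 1 in ['e', 'a'] -> ['a', 'e']
'a': index 0 in ['a', 'e'] -> ['a', 'e']
'e': index 1 in ['a', 'e'] -> ['e', 'a']


Output: [0, 1, 0, 1, 0, 1]


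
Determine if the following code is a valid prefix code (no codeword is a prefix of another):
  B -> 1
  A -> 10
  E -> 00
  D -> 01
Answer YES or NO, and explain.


Checking each pair (does one codeword prefix another?):
  B='1' vs A='10': prefix -- VIOLATION

NO -- this is NOT a valid prefix code. B (1) is a prefix of A (10).


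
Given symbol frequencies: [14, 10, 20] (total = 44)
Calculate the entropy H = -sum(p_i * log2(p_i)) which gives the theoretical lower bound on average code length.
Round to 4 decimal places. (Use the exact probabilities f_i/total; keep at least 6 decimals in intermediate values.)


Per-symbol terms -p_i * log2(p_i) with p_i = f_i/44:
  p = 14/44 = 0.318182: log2(p) = -1.652077, -p*log2(p) = 0.525661
  p = 10/44 = 0.227273: log2(p) = -2.137504, -p*log2(p) = 0.485796
  p = 20/44 = 0.454545: log2(p) = -1.137504, -p*log2(p) = 0.517047
H = 0.525661 + 0.485796 + 0.517047 = 1.528504

H = 1.5285 bits/symbol


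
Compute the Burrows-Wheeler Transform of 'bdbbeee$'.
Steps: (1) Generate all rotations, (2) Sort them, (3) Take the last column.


Rotations (sorted):
  0: $bdbbeee -> last char: e
  1: bbeee$bd -> last char: d
  2: bdbbeee$ -> last char: $
  3: beee$bdb -> last char: b
  4: dbbeee$b -> last char: b
  5: e$bdbbee -> last char: e
  6: ee$bdbbe -> last char: e
  7: eee$bdbb -> last char: b


BWT = ed$bbeeb


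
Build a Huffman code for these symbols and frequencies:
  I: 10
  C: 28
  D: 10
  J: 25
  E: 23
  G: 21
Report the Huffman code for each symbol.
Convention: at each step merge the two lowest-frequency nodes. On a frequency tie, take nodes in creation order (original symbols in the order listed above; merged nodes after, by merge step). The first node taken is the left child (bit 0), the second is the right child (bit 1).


Huffman tree construction:
Step 1: Merge I(10) + D(10) = 20
Step 2: Merge (I+D)(20) + G(21) = 41
Step 3: Merge E(23) + J(25) = 48
Step 4: Merge C(28) + ((I+D)+G)(41) = 69
Step 5: Merge (E+J)(48) + (C+((I+D)+G))(69) = 117
Read each symbol's code off the tree from the root (left child = 0, right child = 1).

Codes:
  I: 1100 (length 4)
  C: 10 (length 2)
  D: 1101 (length 4)
  J: 01 (length 2)
  E: 00 (length 2)
  G: 111 (length 3)
Average code length: 295/117 = 2.5214 bits/symbol


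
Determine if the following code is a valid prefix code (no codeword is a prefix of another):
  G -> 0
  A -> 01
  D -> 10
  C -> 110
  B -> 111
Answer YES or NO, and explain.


Checking each pair (does one codeword prefix another?):
  G='0' vs A='01': prefix -- VIOLATION

NO -- this is NOT a valid prefix code. G (0) is a prefix of A (01).


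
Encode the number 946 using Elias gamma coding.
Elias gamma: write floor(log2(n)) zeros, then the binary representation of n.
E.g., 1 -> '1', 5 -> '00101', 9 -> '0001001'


num_bits = floor(log2(946)) + 1 = 10
leading_zeros = num_bits - 1 = 9
binary(946) = 1110110010

Elias gamma(946) = '000000000' + '1110110010' = 0000000001110110010 (19 bits)


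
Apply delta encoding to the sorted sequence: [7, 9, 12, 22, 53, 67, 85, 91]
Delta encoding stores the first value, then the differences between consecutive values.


First value: 7
Deltas:
  9 - 7 = 2
  12 - 9 = 3
  22 - 12 = 10
  53 - 22 = 31
  67 - 53 = 14
  85 - 67 = 18
  91 - 85 = 6


Delta encoded: [7, 2, 3, 10, 31, 14, 18, 6]


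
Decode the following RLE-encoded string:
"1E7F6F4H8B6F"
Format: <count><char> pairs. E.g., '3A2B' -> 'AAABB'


Expanding each <count><char> pair:
  1E -> 'E'
  7F -> 'FFFFFFF'
  6F -> 'FFFFFF'
  4H -> 'HHHH'
  8B -> 'BBBBBBBB'
  6F -> 'FFFFFF'

Decoded = EFFFFFFFFFFFFFHHHHBBBBBBBBFFFFFF


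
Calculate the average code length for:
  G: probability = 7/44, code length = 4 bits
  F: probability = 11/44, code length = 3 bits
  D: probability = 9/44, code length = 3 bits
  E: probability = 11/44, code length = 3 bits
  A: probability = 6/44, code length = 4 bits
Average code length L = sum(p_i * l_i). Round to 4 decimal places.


Weighted contributions p_i * l_i:
  G: (7/44) * 4 = 28/44
  F: (11/44) * 3 = 33/44
  D: (9/44) * 3 = 27/44
  E: (11/44) * 3 = 33/44
  A: (6/44) * 4 = 24/44
Sum = (28 + 33 + 27 + 33 + 24)/44 = 145/44

L = 145/44 = 3.2955 bits/symbol


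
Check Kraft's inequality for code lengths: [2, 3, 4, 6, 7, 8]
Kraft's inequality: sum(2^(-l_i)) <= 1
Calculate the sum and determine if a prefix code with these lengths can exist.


Sum = 2^(-2) + 2^(-3) + 2^(-4) + 2^(-6) + 2^(-7) + 2^(-8)
    = 0.25 + 0.125 + 0.0625 + 0.015625 + 0.0078125 + 0.00390625
    = 119/256 = 0.46484375
Since 0.46484375 <= 1, Kraft's inequality IS satisfied.
A prefix code with these lengths CAN exist.

Kraft sum = 0.46484375. Satisfied.


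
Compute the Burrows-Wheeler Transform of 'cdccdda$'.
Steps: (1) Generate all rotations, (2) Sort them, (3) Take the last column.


Rotations (sorted):
  0: $cdccdda -> last char: a
  1: a$cdccdd -> last char: d
  2: ccdda$cd -> last char: d
  3: cdccdda$ -> last char: $
  4: cdda$cdc -> last char: c
  5: da$cdccd -> last char: d
  6: dccdda$c -> last char: c
  7: dda$cdcc -> last char: c


BWT = add$cdcc


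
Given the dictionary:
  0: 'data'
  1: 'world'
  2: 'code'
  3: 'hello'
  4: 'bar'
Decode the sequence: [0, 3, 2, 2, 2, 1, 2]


Look up each index in the dictionary:
  0 -> 'data'
  3 -> 'hello'
  2 -> 'code'
  2 -> 'code'
  2 -> 'code'
  1 -> 'world'
  2 -> 'code'

Decoded: "data hello code code code world code"


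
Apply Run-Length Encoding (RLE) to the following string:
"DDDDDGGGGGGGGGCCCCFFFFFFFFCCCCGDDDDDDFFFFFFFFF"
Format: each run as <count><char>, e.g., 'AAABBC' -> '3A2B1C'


Scanning runs left to right:
  i=0: run of 'D' x 5 -> '5D'
  i=5: run of 'G' x 9 -> '9G'
  i=14: run of 'C' x 4 -> '4C'
  i=18: run of 'F' x 8 -> '8F'
  i=26: run of 'C' x 4 -> '4C'
  i=30: run of 'G' x 1 -> '1G'
  i=31: run of 'D' x 6 -> '6D'
  i=37: run of 'F' x 9 -> '9F'

RLE = 5D9G4C8F4C1G6D9F


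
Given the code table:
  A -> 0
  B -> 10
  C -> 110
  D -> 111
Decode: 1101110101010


Decoding:
110 -> C
111 -> D
0 -> A
10 -> B
10 -> B
10 -> B


Result: CDABBB


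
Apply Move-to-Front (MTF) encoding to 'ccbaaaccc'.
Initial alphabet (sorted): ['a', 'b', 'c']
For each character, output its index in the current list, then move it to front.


MTF encoding:
'c': index 2 in ['a', 'b', 'c'] -> ['c', 'a', 'b']
'c': index 0 in ['c', 'a', 'b'] -> ['c', 'a', 'b']
'b': index 2 in ['c', 'a', 'b'] -> ['b', 'c', 'a']
'a': index 2 in ['b', 'c', 'a'] -> ['a', 'b', 'c']
'a': index 0 in ['a', 'b', 'c'] -> ['a', 'b', 'c']
'a': index 0 in ['a', 'b', 'c'] -> ['a', 'b', 'c']
'c': index 2 in ['a', 'b', 'c'] -> ['c', 'a', 'b']
'c': index 0 in ['c', 'a', 'b'] -> ['c', 'a', 'b']
'c': index 0 in ['c', 'a', 'b'] -> ['c', 'a', 'b']


Output: [2, 0, 2, 2, 0, 0, 2, 0, 0]


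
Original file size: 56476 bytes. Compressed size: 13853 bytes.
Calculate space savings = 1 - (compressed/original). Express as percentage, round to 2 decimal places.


ratio = compressed/original = 13853/56476 = 0.24529
savings = 1 - ratio = 1 - 0.24529 = 0.75471
as a percentage: 0.75471 * 100 = 75.47%

Space savings = 1 - 13853/56476 = 75.47%


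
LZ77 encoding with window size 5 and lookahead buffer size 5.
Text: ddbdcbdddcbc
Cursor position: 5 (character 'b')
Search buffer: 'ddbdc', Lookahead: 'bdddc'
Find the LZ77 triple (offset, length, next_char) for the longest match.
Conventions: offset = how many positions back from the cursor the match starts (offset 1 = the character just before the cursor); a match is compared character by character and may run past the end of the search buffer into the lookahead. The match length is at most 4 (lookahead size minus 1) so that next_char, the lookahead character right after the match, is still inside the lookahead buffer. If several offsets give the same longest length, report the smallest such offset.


Try each offset into the search buffer:
  offset=1 (pos 4, char 'c'): match length 0
  offset=2 (pos 3, char 'd'): match length 0
  offset=3 (pos 2, char 'b'): match length 2
  offset=4 (pos 1, char 'd'): match length 0
  offset=5 (pos 0, char 'd'): match length 0
Longest match has length 2 at offset 3.
next_char = character at position 5 + 2 = 7 -> 'd'

Best match: offset=3, length=2 (matching 'bd' starting at position 2)
LZ77 triple: (3, 2, 'd')


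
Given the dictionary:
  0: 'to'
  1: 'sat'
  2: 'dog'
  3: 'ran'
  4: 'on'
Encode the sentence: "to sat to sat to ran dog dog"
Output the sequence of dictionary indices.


Look up each word in the dictionary:
  'to' -> 0
  'sat' -> 1
  'to' -> 0
  'sat' -> 1
  'to' -> 0
  'ran' -> 3
  'dog' -> 2
  'dog' -> 2

Encoded: [0, 1, 0, 1, 0, 3, 2, 2]


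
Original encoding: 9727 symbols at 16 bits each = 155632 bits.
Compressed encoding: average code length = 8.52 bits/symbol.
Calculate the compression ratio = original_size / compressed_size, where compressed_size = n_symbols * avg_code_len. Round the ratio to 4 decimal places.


original_size = n_symbols * orig_bits = 9727 * 16 = 155632 bits
compressed_size = n_symbols * avg_code_len = 9727 * 8.52 = 82874.04 bits
ratio = original_size / compressed_size = 155632 / 82874.04 = 1.8779

Compression ratio = 1.8779


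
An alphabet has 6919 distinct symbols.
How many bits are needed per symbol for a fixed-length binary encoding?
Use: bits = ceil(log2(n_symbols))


log2(6919) = 12.7563
Bracket: 2^12 = 4096 < 6919 <= 2^13 = 8192
So ceil(log2(6919)) = 13

bits = ceil(log2(6919)) = ceil(12.7563) = 13 bits


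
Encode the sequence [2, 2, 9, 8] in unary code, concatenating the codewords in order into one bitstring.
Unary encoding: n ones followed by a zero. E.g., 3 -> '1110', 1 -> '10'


Encode each number as n ones followed by a terminating 0:
  2 -> 110 (3 bits)
  2 -> 110 (3 bits)
  9 -> 1111111110 (10 bits)
  8 -> 111111110 (9 bits)
Total length = 3 + 3 + 10 + 9 = 25 bits.

Unary([2, 2, 9, 8]) = 1101101111111110111111110 (25 bits)


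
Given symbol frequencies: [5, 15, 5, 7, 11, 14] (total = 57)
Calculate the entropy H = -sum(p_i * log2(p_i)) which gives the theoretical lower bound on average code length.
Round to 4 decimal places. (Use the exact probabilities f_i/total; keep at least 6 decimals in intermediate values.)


Per-symbol terms -p_i * log2(p_i) with p_i = f_i/57:
  p = 5/57 = 0.087719: log2(p) = -3.510962, -p*log2(p) = 0.307979
  p = 15/57 = 0.263158: log2(p) = -1.925999, -p*log2(p) = 0.506842
  p = 5/57 = 0.087719: log2(p) = -3.510962, -p*log2(p) = 0.307979
  p = 7/57 = 0.122807: log2(p) = -3.025535, -p*log2(p) = 0.371557
  p = 11/57 = 0.192982: log2(p) = -2.373458, -p*log2(p) = 0.458036
  p = 14/57 = 0.245614: log2(p) = -2.025535, -p*log2(p) = 0.497500
H = 0.307979 + 0.506842 + 0.307979 + 0.371557 + 0.458036 + 0.497500 = 2.449893

H = 2.4499 bits/symbol


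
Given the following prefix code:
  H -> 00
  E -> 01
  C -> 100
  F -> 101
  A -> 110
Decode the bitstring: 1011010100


Decoding step by step:
Bits 101 -> F
Bits 101 -> F
Bits 01 -> E
Bits 00 -> H


Decoded message: FFEH


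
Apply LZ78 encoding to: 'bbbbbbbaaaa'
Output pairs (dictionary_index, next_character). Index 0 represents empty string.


LZ78 encoding steps:
Dictionary: {0: ''}
Step 1: w='' (idx 0), next='b' -> output (0, 'b'), add 'b' as idx 1
Step 2: w='b' (idx 1), next='b' -> output (1, 'b'), add 'bb' as idx 2
Step 3: w='bb' (idx 2), next='b' -> output (2, 'b'), add 'bbb' as idx 3
Step 4: w='b' (idx 1), next='a' -> output (1, 'a'), add 'ba' as idx 4
Step 5: w='' (idx 0), next='a' -> output (0, 'a'), add 'a' as idx 5
Step 6: w='a' (idx 5), next='a' -> output (5, 'a'), add 'aa' as idx 6


Encoded: [(0, 'b'), (1, 'b'), (2, 'b'), (1, 'a'), (0, 'a'), (5, 'a')]


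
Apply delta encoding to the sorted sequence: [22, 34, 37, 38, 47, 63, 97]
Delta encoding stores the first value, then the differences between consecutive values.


First value: 22
Deltas:
  34 - 22 = 12
  37 - 34 = 3
  38 - 37 = 1
  47 - 38 = 9
  63 - 47 = 16
  97 - 63 = 34


Delta encoded: [22, 12, 3, 1, 9, 16, 34]


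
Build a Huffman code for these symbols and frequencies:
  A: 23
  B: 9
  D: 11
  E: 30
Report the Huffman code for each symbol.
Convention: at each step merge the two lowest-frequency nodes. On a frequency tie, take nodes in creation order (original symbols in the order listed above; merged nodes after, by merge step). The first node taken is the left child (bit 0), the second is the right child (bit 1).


Huffman tree construction:
Step 1: Merge B(9) + D(11) = 20
Step 2: Merge (B+D)(20) + A(23) = 43
Step 3: Merge E(30) + ((B+D)+A)(43) = 73
Read each symbol's code off the tree from the root (left child = 0, right child = 1).

Codes:
  A: 11 (length 2)
  B: 100 (length 3)
  D: 101 (length 3)
  E: 0 (length 1)
Average code length: 136/73 = 1.8630 bits/symbol


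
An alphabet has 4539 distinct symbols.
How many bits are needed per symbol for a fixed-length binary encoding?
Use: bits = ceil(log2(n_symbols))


log2(4539) = 12.1482
Bracket: 2^12 = 4096 < 4539 <= 2^13 = 8192
So ceil(log2(4539)) = 13

bits = ceil(log2(4539)) = ceil(12.1482) = 13 bits


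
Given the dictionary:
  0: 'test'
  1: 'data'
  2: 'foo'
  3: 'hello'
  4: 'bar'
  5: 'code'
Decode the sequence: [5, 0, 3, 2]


Look up each index in the dictionary:
  5 -> 'code'
  0 -> 'test'
  3 -> 'hello'
  2 -> 'foo'

Decoded: "code test hello foo"


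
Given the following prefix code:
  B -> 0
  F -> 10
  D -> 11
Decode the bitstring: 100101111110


Decoding step by step:
Bits 10 -> F
Bits 0 -> B
Bits 10 -> F
Bits 11 -> D
Bits 11 -> D
Bits 11 -> D
Bits 0 -> B


Decoded message: FBFDDDB


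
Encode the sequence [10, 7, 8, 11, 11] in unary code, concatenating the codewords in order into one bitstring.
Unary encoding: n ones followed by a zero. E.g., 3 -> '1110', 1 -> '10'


Encode each number as n ones followed by a terminating 0:
  10 -> 11111111110 (11 bits)
  7 -> 11111110 (8 bits)
  8 -> 111111110 (9 bits)
  11 -> 111111111110 (12 bits)
  11 -> 111111111110 (12 bits)
Total length = 11 + 8 + 9 + 12 + 12 = 52 bits.

Unary([10, 7, 8, 11, 11]) = 1111111111011111110111111110111111111110111111111110 (52 bits)


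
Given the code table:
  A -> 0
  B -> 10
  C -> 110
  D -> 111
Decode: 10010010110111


Decoding:
10 -> B
0 -> A
10 -> B
0 -> A
10 -> B
110 -> C
111 -> D


Result: BABABCD


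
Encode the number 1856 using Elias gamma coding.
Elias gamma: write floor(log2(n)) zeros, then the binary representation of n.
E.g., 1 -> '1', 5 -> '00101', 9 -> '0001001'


num_bits = floor(log2(1856)) + 1 = 11
leading_zeros = num_bits - 1 = 10
binary(1856) = 11101000000

Elias gamma(1856) = '0000000000' + '11101000000' = 000000000011101000000 (21 bits)


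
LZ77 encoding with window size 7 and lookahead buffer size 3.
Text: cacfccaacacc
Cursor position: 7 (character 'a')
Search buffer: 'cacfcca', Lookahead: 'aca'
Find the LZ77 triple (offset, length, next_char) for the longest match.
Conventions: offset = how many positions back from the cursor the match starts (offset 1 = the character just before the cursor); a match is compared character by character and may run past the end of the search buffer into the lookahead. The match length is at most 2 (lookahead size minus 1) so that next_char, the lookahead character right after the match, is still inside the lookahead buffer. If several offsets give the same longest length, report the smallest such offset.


Try each offset into the search buffer:
  offset=1 (pos 6, char 'a'): match length 1
  offset=2 (pos 5, char 'c'): match length 0
  offset=3 (pos 4, char 'c'): match length 0
  offset=4 (pos 3, char 'f'): match length 0
  offset=5 (pos 2, char 'c'): match length 0
  offset=6 (pos 1, char 'a'): match length 2
  offset=7 (pos 0, char 'c'): match length 0
Longest match has length 2 at offset 6.
next_char = character at position 7 + 2 = 9 -> 'a'

Best match: offset=6, length=2 (matching 'ac' starting at position 1)
LZ77 triple: (6, 2, 'a')


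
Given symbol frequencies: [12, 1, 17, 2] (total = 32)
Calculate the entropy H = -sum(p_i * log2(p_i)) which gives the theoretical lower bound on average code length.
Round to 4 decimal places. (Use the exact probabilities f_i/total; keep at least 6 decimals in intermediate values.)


Per-symbol terms -p_i * log2(p_i) with p_i = f_i/32:
  p = 12/32 = 0.375000: log2(p) = -1.415037, -p*log2(p) = 0.530639
  p = 1/32 = 0.031250: log2(p) = -5.000000, -p*log2(p) = 0.156250
  p = 17/32 = 0.531250: log2(p) = -0.912537, -p*log2(p) = 0.484785
  p = 2/32 = 0.062500: log2(p) = -4.000000, -p*log2(p) = 0.250000
H = 0.530639 + 0.156250 + 0.484785 + 0.250000 = 1.421674

H = 1.4217 bits/symbol


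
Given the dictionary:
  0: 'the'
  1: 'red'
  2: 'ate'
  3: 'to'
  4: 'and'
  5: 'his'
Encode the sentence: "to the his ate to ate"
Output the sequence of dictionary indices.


Look up each word in the dictionary:
  'to' -> 3
  'the' -> 0
  'his' -> 5
  'ate' -> 2
  'to' -> 3
  'ate' -> 2

Encoded: [3, 0, 5, 2, 3, 2]


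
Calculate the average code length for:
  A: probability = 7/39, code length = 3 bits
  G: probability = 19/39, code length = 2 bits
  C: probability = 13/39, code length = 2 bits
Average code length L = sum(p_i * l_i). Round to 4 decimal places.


Weighted contributions p_i * l_i:
  A: (7/39) * 3 = 21/39
  G: (19/39) * 2 = 38/39
  C: (13/39) * 2 = 26/39
Sum = (21 + 38 + 26)/39 = 85/39

L = 85/39 = 2.1795 bits/symbol


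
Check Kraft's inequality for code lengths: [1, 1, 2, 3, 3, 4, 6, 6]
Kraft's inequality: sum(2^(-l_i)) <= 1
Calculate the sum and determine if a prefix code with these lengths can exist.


Sum = 2^(-1) + 2^(-1) + 2^(-2) + 2^(-3) + 2^(-3) + 2^(-4) + 2^(-6) + 2^(-6)
    = 0.5 + 0.5 + 0.25 + 0.125 + 0.125 + 0.0625 + 0.015625 + 0.015625
    = 102/64 = 1.59375
Since 1.59375 > 1, Kraft's inequality is NOT satisfied.
A prefix code with these lengths CANNOT exist.

Kraft sum = 1.59375. Not satisfied.


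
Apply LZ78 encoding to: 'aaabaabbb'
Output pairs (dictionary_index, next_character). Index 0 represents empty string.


LZ78 encoding steps:
Dictionary: {0: ''}
Step 1: w='' (idx 0), next='a' -> output (0, 'a'), add 'a' as idx 1
Step 2: w='a' (idx 1), next='a' -> output (1, 'a'), add 'aa' as idx 2
Step 3: w='' (idx 0), next='b' -> output (0, 'b'), add 'b' as idx 3
Step 4: w='aa' (idx 2), next='b' -> output (2, 'b'), add 'aab' as idx 4
Step 5: w='b' (idx 3), next='b' -> output (3, 'b'), add 'bb' as idx 5


Encoded: [(0, 'a'), (1, 'a'), (0, 'b'), (2, 'b'), (3, 'b')]


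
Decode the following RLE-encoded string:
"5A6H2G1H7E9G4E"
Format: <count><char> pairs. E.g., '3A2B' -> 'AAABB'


Expanding each <count><char> pair:
  5A -> 'AAAAA'
  6H -> 'HHHHHH'
  2G -> 'GG'
  1H -> 'H'
  7E -> 'EEEEEEE'
  9G -> 'GGGGGGGGG'
  4E -> 'EEEE'

Decoded = AAAAAHHHHHHGGHEEEEEEEGGGGGGGGGEEEE


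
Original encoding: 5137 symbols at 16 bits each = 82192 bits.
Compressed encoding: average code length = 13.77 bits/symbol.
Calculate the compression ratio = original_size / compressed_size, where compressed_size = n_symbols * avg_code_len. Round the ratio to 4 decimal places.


original_size = n_symbols * orig_bits = 5137 * 16 = 82192 bits
compressed_size = n_symbols * avg_code_len = 5137 * 13.77 = 70736.49 bits
ratio = original_size / compressed_size = 82192 / 70736.49 = 1.1619

Compression ratio = 1.1619


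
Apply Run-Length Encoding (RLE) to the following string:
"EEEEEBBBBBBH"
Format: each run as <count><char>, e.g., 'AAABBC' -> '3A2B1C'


Scanning runs left to right:
  i=0: run of 'E' x 5 -> '5E'
  i=5: run of 'B' x 6 -> '6B'
  i=11: run of 'H' x 1 -> '1H'

RLE = 5E6B1H


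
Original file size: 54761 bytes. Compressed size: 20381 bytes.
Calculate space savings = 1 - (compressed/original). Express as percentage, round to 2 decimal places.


ratio = compressed/original = 20381/54761 = 0.372181
savings = 1 - ratio = 1 - 0.372181 = 0.627819
as a percentage: 0.627819 * 100 = 62.78%

Space savings = 1 - 20381/54761 = 62.78%


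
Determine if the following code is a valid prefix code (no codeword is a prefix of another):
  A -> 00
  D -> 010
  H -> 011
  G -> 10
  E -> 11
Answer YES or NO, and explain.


Checking each pair (does one codeword prefix another?):
  A='00' vs D='010': no prefix
  A='00' vs H='011': no prefix
  A='00' vs G='10': no prefix
  A='00' vs E='11': no prefix
  D='010' vs A='00': no prefix
  D='010' vs H='011': no prefix
  D='010' vs G='10': no prefix
  D='010' vs E='11': no prefix
  H='011' vs A='00': no prefix
  H='011' vs D='010': no prefix
  H='011' vs G='10': no prefix
  H='011' vs E='11': no prefix
  G='10' vs A='00': no prefix
  G='10' vs D='010': no prefix
  G='10' vs H='011': no prefix
  G='10' vs E='11': no prefix
  E='11' vs A='00': no prefix
  E='11' vs D='010': no prefix
  E='11' vs H='011': no prefix
  E='11' vs G='10': no prefix
No violation found over all pairs.

YES -- this is a valid prefix code. No codeword is a prefix of any other codeword.


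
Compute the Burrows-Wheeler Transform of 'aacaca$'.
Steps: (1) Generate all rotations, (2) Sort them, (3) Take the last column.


Rotations (sorted):
  0: $aacaca -> last char: a
  1: a$aacac -> last char: c
  2: aacaca$ -> last char: $
  3: aca$aac -> last char: c
  4: acaca$a -> last char: a
  5: ca$aaca -> last char: a
  6: caca$aa -> last char: a


BWT = ac$caaa


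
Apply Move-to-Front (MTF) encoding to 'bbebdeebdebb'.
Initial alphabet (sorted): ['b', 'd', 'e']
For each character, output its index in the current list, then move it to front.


MTF encoding:
'b': index 0 in ['b', 'd', 'e'] -> ['b', 'd', 'e']
'b': index 0 in ['b', 'd', 'e'] -> ['b', 'd', 'e']
'e': index 2 in ['b', 'd', 'e'] -> ['e', 'b', 'd']
'b': index 1 in ['e', 'b', 'd'] -> ['b', 'e', 'd']
'd': index 2 in ['b', 'e', 'd'] -> ['d', 'b', 'e']
'e': index 2 in ['d', 'b', 'e'] -> ['e', 'd', 'b']
'e': index 0 in ['e', 'd', 'b'] -> ['e', 'd', 'b']
'b': index 2 in ['e', 'd', 'b'] -> ['b', 'e', 'd']
'd': index 2 in ['b', 'e', 'd'] -> ['d', 'b', 'e']
'e': index 2 in ['d', 'b', 'e'] -> ['e', 'd', 'b']
'b': index 2 in ['e', 'd', 'b'] -> ['b', 'e', 'd']
'b': index 0 in ['b', 'e', 'd'] -> ['b', 'e', 'd']


Output: [0, 0, 2, 1, 2, 2, 0, 2, 2, 2, 2, 0]


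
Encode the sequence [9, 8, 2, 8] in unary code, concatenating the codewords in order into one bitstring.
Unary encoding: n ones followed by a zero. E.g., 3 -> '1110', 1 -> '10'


Encode each number as n ones followed by a terminating 0:
  9 -> 1111111110 (10 bits)
  8 -> 111111110 (9 bits)
  2 -> 110 (3 bits)
  8 -> 111111110 (9 bits)
Total length = 10 + 9 + 3 + 9 = 31 bits.

Unary([9, 8, 2, 8]) = 1111111110111111110110111111110 (31 bits)


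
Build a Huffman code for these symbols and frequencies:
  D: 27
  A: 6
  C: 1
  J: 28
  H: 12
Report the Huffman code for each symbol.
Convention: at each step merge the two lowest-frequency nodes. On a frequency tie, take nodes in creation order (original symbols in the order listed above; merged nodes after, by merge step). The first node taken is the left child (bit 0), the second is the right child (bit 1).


Huffman tree construction:
Step 1: Merge C(1) + A(6) = 7
Step 2: Merge (C+A)(7) + H(12) = 19
Step 3: Merge ((C+A)+H)(19) + D(27) = 46
Step 4: Merge J(28) + (((C+A)+H)+D)(46) = 74
Read each symbol's code off the tree from the root (left child = 0, right child = 1).

Codes:
  D: 11 (length 2)
  A: 1001 (length 4)
  C: 1000 (length 4)
  J: 0 (length 1)
  H: 101 (length 3)
Average code length: 146/74 = 1.9730 bits/symbol
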